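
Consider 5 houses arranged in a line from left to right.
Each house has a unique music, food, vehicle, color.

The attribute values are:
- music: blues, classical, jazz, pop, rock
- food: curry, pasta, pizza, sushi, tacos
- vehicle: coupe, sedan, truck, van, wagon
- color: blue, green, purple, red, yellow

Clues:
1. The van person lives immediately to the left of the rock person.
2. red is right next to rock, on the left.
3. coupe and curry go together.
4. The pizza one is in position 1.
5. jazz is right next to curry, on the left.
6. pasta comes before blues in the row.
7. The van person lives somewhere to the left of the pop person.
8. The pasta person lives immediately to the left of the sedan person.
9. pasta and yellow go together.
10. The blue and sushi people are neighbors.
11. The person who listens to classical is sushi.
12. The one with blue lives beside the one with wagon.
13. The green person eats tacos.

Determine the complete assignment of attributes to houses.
Solution:

House | Music | Food | Vehicle | Color
--------------------------------------
  1   | jazz | pizza | van | red
  2   | rock | curry | coupe | blue
  3   | classical | sushi | wagon | purple
  4   | pop | pasta | truck | yellow
  5   | blues | tacos | sedan | green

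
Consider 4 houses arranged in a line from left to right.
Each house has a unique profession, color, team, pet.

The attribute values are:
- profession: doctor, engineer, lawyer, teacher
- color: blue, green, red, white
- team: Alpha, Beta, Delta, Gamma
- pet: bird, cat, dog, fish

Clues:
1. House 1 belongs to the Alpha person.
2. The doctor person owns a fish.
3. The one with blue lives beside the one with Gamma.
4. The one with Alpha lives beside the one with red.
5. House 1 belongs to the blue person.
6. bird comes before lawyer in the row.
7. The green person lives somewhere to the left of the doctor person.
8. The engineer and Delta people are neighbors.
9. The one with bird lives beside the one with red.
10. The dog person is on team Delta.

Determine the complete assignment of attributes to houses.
Solution:

House | Profession | Color | Team | Pet
---------------------------------------
  1   | teacher | blue | Alpha | bird
  2   | engineer | red | Gamma | cat
  3   | lawyer | green | Delta | dog
  4   | doctor | white | Beta | fish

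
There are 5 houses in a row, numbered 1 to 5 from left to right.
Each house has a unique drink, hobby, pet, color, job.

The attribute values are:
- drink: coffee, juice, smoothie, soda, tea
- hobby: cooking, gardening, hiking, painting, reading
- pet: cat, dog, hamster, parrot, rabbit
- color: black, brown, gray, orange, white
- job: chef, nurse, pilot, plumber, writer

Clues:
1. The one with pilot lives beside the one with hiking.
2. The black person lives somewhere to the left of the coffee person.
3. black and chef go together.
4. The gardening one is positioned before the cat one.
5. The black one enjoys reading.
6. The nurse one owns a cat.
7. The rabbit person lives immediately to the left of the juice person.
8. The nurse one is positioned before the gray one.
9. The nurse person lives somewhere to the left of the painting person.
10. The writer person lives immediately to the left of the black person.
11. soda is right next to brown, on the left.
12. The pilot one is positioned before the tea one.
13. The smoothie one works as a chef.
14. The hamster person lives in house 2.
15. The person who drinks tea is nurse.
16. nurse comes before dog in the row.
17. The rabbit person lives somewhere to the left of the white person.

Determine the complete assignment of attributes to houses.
Solution:

House | Drink | Hobby | Pet | Color | Job
-----------------------------------------
  1   | soda | gardening | rabbit | orange | pilot
  2   | juice | hiking | hamster | brown | writer
  3   | smoothie | reading | parrot | black | chef
  4   | tea | cooking | cat | white | nurse
  5   | coffee | painting | dog | gray | plumber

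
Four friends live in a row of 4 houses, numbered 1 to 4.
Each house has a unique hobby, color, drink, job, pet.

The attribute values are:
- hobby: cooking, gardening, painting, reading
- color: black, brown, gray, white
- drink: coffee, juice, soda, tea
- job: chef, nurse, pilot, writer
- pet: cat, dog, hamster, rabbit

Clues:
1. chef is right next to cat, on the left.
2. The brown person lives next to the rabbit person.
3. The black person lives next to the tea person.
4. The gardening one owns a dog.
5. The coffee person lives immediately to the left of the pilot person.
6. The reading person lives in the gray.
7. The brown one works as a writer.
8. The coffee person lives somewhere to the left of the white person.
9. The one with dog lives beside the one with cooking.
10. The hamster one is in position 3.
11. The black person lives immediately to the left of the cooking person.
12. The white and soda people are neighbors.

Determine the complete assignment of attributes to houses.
Solution:

House | Hobby | Color | Drink | Job | Pet
-----------------------------------------
  1   | gardening | black | coffee | chef | dog
  2   | cooking | white | tea | pilot | cat
  3   | painting | brown | soda | writer | hamster
  4   | reading | gray | juice | nurse | rabbit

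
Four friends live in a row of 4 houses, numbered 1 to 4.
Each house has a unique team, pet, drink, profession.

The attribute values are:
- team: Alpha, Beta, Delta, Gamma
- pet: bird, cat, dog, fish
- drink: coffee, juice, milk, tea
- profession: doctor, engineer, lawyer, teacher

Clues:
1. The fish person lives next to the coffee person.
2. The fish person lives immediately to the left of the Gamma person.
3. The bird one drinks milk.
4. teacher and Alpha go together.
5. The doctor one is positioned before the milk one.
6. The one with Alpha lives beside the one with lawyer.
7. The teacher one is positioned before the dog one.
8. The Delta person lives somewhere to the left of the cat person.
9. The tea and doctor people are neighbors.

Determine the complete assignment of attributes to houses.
Solution:

House | Team | Pet | Drink | Profession
---------------------------------------
  1   | Delta | fish | tea | engineer
  2   | Gamma | cat | coffee | doctor
  3   | Alpha | bird | milk | teacher
  4   | Beta | dog | juice | lawyer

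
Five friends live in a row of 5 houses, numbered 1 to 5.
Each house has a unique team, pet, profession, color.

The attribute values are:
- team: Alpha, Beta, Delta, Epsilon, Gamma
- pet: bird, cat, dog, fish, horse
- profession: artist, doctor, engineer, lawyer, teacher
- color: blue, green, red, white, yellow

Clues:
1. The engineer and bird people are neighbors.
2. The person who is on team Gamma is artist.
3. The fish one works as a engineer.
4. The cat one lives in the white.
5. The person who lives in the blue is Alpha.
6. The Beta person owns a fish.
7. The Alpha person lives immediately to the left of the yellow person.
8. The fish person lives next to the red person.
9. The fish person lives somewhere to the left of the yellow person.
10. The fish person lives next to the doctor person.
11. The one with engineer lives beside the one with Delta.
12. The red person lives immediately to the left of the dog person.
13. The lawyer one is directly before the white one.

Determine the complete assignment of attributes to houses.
Solution:

House | Team | Pet | Profession | Color
---------------------------------------
  1   | Beta | fish | engineer | green
  2   | Delta | bird | doctor | red
  3   | Alpha | dog | teacher | blue
  4   | Epsilon | horse | lawyer | yellow
  5   | Gamma | cat | artist | white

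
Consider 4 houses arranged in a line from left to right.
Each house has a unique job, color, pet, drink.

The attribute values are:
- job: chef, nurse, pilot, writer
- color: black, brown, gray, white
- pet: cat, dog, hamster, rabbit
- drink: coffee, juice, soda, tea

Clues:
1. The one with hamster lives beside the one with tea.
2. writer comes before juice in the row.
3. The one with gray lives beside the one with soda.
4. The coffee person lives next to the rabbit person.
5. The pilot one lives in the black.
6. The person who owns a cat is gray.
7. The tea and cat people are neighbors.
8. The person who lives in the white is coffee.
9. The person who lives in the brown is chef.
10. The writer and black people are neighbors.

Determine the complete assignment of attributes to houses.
Solution:

House | Job | Color | Pet | Drink
---------------------------------
  1   | writer | white | hamster | coffee
  2   | pilot | black | rabbit | tea
  3   | nurse | gray | cat | juice
  4   | chef | brown | dog | soda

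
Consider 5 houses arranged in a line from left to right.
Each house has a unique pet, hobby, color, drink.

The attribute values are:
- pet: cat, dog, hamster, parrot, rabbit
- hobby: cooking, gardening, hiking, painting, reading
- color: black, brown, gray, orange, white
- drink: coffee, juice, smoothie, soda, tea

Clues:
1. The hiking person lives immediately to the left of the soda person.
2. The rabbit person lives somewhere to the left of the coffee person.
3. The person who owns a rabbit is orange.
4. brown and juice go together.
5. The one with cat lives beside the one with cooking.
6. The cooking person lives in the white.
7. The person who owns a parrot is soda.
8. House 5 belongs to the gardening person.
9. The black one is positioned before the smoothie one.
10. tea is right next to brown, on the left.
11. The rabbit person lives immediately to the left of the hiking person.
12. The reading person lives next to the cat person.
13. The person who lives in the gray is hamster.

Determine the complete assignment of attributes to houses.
Solution:

House | Pet | Hobby | Color | Drink
-----------------------------------
  1   | rabbit | reading | orange | tea
  2   | cat | hiking | brown | juice
  3   | parrot | cooking | white | soda
  4   | dog | painting | black | coffee
  5   | hamster | gardening | gray | smoothie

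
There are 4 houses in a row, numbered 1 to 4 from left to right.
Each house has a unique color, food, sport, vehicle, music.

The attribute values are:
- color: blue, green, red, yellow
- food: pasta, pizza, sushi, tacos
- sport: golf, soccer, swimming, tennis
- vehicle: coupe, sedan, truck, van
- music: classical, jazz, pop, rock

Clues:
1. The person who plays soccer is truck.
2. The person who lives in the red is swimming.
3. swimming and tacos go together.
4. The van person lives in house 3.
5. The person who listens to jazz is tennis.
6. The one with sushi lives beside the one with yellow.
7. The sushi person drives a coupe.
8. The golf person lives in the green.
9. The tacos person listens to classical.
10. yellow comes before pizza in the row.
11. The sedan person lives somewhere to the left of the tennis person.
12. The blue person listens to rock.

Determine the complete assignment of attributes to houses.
Solution:

House | Color | Food | Sport | Vehicle | Music
----------------------------------------------
  1   | red | tacos | swimming | sedan | classical
  2   | green | sushi | golf | coupe | pop
  3   | yellow | pasta | tennis | van | jazz
  4   | blue | pizza | soccer | truck | rock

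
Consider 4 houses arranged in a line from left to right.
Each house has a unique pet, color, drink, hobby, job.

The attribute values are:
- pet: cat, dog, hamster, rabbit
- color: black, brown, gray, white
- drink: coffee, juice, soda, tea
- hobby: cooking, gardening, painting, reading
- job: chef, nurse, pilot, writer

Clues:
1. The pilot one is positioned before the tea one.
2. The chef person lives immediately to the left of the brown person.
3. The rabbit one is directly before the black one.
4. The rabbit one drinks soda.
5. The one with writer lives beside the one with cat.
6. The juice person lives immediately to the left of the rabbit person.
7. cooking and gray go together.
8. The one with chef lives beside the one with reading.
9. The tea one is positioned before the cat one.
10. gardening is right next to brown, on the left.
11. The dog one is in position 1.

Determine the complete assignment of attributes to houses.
Solution:

House | Pet | Color | Drink | Hobby | Job
-----------------------------------------
  1   | dog | white | juice | gardening | chef
  2   | rabbit | brown | soda | reading | pilot
  3   | hamster | black | tea | painting | writer
  4   | cat | gray | coffee | cooking | nurse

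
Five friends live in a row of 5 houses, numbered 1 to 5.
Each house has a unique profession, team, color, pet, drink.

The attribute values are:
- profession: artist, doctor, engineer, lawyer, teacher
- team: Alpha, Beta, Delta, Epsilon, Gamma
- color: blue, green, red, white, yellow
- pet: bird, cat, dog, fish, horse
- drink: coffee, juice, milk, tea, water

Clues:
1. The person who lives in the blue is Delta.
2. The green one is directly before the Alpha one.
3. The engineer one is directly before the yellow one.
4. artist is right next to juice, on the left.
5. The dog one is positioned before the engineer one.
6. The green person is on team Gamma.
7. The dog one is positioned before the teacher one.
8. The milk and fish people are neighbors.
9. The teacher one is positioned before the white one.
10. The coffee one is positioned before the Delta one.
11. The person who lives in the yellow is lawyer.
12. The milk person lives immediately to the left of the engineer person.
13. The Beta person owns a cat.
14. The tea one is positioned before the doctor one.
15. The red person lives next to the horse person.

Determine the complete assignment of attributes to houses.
Solution:

House | Profession | Team | Color | Pet | Drink
-----------------------------------------------
  1   | artist | Gamma | green | dog | milk
  2   | engineer | Alpha | red | fish | juice
  3   | lawyer | Epsilon | yellow | horse | coffee
  4   | teacher | Delta | blue | bird | tea
  5   | doctor | Beta | white | cat | water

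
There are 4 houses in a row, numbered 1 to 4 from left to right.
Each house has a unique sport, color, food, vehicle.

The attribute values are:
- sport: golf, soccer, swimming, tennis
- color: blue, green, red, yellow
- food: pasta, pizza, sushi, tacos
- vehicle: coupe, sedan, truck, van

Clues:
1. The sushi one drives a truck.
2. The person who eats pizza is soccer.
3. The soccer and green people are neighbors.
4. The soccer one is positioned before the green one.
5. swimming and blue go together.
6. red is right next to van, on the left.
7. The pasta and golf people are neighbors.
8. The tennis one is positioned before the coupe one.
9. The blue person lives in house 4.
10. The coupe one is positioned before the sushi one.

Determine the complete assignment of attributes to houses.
Solution:

House | Sport | Color | Food | Vehicle
--------------------------------------
  1   | soccer | red | pizza | sedan
  2   | tennis | green | pasta | van
  3   | golf | yellow | tacos | coupe
  4   | swimming | blue | sushi | truck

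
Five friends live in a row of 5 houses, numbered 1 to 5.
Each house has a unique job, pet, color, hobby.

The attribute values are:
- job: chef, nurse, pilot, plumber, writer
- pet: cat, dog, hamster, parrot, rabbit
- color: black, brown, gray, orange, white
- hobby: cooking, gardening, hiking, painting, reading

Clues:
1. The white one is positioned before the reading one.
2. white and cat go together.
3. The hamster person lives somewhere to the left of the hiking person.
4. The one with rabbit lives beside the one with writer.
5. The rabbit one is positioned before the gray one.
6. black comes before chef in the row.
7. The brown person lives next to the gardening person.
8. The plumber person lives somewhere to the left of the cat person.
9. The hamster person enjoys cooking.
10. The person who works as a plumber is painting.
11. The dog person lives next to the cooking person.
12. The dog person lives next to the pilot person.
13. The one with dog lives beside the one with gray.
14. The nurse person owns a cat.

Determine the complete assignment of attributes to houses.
Solution:

House | Job | Pet | Color | Hobby
---------------------------------
  1   | plumber | rabbit | brown | painting
  2   | writer | dog | black | gardening
  3   | pilot | hamster | gray | cooking
  4   | nurse | cat | white | hiking
  5   | chef | parrot | orange | reading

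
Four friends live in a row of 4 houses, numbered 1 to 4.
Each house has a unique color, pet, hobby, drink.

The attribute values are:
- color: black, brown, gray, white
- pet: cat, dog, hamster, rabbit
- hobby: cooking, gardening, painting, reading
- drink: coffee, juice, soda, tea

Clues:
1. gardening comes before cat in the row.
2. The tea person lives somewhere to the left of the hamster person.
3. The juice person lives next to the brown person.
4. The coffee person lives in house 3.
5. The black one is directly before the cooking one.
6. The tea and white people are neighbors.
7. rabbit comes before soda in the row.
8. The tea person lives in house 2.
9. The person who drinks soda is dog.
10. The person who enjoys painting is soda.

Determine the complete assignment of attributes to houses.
Solution:

House | Color | Pet | Hobby | Drink
-----------------------------------
  1   | black | rabbit | gardening | juice
  2   | brown | cat | cooking | tea
  3   | white | hamster | reading | coffee
  4   | gray | dog | painting | soda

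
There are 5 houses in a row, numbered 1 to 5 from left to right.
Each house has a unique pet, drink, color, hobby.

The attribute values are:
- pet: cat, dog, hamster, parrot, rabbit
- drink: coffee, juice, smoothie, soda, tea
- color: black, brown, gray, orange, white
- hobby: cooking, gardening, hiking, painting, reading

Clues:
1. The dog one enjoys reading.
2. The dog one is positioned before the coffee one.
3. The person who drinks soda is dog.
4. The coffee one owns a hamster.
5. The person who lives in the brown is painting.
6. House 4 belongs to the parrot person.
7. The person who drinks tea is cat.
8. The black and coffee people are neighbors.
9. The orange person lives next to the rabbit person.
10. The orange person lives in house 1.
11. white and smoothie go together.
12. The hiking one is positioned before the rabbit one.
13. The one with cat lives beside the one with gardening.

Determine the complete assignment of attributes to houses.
Solution:

House | Pet | Drink | Color | Hobby
-----------------------------------
  1   | cat | tea | orange | hiking
  2   | rabbit | smoothie | white | gardening
  3   | dog | soda | gray | reading
  4   | parrot | juice | black | cooking
  5   | hamster | coffee | brown | painting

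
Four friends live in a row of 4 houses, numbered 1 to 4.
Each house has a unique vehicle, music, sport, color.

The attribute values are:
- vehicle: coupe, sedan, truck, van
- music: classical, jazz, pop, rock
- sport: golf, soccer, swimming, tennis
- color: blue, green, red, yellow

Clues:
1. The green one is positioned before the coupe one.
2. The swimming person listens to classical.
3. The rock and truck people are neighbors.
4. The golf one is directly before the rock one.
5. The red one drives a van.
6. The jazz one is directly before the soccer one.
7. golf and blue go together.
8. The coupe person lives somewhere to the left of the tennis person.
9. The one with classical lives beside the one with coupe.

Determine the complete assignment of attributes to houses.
Solution:

House | Vehicle | Music | Sport | Color
---------------------------------------
  1   | sedan | classical | swimming | green
  2   | coupe | jazz | golf | blue
  3   | van | rock | soccer | red
  4   | truck | pop | tennis | yellow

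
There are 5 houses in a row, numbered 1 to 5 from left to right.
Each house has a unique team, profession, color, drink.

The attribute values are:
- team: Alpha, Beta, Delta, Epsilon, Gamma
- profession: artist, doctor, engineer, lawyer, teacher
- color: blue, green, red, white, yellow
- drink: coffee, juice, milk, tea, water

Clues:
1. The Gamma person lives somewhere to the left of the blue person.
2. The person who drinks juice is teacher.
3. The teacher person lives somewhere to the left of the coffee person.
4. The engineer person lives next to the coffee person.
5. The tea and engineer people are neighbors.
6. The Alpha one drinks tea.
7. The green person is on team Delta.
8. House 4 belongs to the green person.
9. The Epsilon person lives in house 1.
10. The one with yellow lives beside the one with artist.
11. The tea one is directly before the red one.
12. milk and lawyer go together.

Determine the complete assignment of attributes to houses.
Solution:

House | Team | Profession | Color | Drink
-----------------------------------------
  1   | Epsilon | teacher | yellow | juice
  2   | Alpha | artist | white | tea
  3   | Gamma | engineer | red | water
  4   | Delta | doctor | green | coffee
  5   | Beta | lawyer | blue | milk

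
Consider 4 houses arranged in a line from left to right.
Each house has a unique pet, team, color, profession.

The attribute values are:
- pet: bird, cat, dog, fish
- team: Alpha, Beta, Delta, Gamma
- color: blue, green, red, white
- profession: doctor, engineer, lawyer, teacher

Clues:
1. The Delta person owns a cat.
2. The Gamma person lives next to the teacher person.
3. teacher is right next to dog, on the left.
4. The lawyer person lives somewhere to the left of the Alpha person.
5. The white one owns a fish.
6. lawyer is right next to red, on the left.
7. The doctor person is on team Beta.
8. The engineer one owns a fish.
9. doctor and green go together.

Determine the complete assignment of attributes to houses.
Solution:

House | Pet | Team | Color | Profession
---------------------------------------
  1   | bird | Gamma | blue | lawyer
  2   | cat | Delta | red | teacher
  3   | dog | Beta | green | doctor
  4   | fish | Alpha | white | engineer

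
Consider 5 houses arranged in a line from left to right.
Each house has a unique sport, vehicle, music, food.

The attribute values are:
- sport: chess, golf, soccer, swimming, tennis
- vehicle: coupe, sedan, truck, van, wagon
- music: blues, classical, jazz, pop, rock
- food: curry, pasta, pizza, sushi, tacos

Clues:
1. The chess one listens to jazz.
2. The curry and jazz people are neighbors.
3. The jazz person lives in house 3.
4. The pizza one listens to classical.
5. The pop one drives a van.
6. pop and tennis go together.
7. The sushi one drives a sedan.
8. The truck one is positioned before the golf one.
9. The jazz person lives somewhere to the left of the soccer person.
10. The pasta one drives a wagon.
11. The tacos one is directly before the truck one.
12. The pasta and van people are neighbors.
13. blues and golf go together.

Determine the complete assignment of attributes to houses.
Solution:

House | Sport | Vehicle | Music | Food
--------------------------------------
  1   | swimming | wagon | rock | pasta
  2   | tennis | van | pop | curry
  3   | chess | coupe | jazz | tacos
  4   | soccer | truck | classical | pizza
  5   | golf | sedan | blues | sushi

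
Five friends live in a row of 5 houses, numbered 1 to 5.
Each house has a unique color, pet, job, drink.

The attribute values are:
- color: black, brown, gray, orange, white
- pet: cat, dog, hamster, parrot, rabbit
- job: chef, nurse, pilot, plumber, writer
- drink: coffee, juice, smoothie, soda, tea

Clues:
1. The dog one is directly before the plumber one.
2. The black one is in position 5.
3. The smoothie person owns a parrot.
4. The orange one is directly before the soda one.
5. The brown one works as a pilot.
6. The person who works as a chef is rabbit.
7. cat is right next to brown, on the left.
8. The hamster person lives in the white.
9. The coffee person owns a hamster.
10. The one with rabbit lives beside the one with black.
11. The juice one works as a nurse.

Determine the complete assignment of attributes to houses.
Solution:

House | Color | Pet | Job | Drink
---------------------------------
  1   | orange | cat | nurse | juice
  2   | brown | dog | pilot | soda
  3   | white | hamster | plumber | coffee
  4   | gray | rabbit | chef | tea
  5   | black | parrot | writer | smoothie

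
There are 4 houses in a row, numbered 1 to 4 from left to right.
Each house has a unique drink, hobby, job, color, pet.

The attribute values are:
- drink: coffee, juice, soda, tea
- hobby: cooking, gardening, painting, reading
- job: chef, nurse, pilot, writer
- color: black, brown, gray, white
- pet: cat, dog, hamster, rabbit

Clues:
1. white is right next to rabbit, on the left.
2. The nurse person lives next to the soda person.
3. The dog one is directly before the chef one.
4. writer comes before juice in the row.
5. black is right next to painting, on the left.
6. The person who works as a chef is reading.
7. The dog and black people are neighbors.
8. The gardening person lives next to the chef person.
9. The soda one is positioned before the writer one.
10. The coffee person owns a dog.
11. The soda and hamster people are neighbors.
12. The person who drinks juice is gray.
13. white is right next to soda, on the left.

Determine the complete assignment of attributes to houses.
Solution:

House | Drink | Hobby | Job | Color | Pet
-----------------------------------------
  1   | coffee | gardening | nurse | white | dog
  2   | soda | reading | chef | black | rabbit
  3   | tea | painting | writer | brown | hamster
  4   | juice | cooking | pilot | gray | cat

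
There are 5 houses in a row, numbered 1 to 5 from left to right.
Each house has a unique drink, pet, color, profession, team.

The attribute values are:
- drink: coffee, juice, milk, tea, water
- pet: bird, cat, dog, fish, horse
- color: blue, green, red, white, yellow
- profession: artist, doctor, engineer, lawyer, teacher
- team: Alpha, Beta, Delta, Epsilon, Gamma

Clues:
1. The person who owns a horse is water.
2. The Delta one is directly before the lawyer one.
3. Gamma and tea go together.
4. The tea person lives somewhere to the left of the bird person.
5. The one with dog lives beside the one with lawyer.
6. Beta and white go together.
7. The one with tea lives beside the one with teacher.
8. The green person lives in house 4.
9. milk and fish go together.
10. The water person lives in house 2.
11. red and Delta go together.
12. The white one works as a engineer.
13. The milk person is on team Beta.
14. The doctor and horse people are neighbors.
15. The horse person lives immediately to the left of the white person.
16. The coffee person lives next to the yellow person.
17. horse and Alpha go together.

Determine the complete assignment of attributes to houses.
Solution:

House | Drink | Pet | Color | Profession | Team
-----------------------------------------------
  1   | coffee | dog | red | doctor | Delta
  2   | water | horse | yellow | lawyer | Alpha
  3   | milk | fish | white | engineer | Beta
  4   | tea | cat | green | artist | Gamma
  5   | juice | bird | blue | teacher | Epsilon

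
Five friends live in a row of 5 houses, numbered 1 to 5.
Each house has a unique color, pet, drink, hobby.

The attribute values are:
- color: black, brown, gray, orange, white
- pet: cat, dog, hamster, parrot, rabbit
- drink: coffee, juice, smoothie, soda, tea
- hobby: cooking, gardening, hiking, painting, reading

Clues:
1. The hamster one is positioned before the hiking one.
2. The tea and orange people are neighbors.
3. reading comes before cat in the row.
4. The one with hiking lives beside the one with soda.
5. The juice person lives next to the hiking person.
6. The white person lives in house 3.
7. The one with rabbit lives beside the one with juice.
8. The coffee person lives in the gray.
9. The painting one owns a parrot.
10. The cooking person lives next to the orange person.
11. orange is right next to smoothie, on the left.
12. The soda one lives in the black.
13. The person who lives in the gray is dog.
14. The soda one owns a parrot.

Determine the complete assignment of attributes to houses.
Solution:

House | Color | Pet | Drink | Hobby
-----------------------------------
  1   | brown | rabbit | tea | cooking
  2   | orange | hamster | juice | reading
  3   | white | cat | smoothie | hiking
  4   | black | parrot | soda | painting
  5   | gray | dog | coffee | gardening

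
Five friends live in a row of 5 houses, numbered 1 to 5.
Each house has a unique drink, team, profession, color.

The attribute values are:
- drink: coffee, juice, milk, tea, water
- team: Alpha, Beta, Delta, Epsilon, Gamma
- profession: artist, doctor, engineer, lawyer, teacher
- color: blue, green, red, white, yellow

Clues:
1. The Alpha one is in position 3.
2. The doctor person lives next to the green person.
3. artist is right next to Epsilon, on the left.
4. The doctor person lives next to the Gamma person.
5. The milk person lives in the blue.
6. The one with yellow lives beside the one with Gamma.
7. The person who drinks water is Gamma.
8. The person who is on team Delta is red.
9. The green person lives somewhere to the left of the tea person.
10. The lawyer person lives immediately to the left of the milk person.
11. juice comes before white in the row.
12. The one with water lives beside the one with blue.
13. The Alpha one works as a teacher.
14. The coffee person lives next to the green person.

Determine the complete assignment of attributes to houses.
Solution:

House | Drink | Team | Profession | Color
-----------------------------------------
  1   | coffee | Beta | doctor | yellow
  2   | water | Gamma | lawyer | green
  3   | milk | Alpha | teacher | blue
  4   | juice | Delta | artist | red
  5   | tea | Epsilon | engineer | white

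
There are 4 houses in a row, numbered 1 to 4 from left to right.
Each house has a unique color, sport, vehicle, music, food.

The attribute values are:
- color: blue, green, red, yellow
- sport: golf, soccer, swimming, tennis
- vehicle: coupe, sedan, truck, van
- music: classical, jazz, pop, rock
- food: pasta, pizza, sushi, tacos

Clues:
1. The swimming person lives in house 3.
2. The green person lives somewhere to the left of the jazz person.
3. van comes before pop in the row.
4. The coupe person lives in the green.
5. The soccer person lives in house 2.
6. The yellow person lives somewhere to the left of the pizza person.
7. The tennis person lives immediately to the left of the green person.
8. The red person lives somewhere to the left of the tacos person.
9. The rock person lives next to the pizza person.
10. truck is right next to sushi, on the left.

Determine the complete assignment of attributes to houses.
Solution:

House | Color | Sport | Vehicle | Music | Food
----------------------------------------------
  1   | yellow | tennis | truck | classical | pasta
  2   | green | soccer | coupe | rock | sushi
  3   | red | swimming | van | jazz | pizza
  4   | blue | golf | sedan | pop | tacos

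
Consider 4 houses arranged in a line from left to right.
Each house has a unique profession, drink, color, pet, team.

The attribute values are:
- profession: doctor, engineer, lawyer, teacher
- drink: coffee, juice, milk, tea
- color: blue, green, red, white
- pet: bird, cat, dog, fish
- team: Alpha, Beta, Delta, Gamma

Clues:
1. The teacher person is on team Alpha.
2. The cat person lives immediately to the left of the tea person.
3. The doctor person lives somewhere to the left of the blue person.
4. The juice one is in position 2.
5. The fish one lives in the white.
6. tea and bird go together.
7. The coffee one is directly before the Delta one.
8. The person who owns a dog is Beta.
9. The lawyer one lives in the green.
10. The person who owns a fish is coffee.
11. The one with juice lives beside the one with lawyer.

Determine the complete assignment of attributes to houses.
Solution:

House | Profession | Drink | Color | Pet | Team
-----------------------------------------------
  1   | teacher | coffee | white | fish | Alpha
  2   | doctor | juice | red | cat | Delta
  3   | lawyer | tea | green | bird | Gamma
  4   | engineer | milk | blue | dog | Beta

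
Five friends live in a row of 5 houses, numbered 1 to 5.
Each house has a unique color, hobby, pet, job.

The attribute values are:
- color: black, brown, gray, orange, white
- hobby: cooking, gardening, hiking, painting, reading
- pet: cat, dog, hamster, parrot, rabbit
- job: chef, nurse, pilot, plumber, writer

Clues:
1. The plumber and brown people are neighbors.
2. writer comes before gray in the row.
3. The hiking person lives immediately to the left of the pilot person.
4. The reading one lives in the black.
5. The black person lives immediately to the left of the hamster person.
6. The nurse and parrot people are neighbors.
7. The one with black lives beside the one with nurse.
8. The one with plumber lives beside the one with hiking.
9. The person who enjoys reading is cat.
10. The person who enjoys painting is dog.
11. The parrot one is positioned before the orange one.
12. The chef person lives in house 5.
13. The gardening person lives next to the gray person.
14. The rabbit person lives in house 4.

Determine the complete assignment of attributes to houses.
Solution:

House | Color | Hobby | Pet | Job
---------------------------------
  1   | black | reading | cat | plumber
  2   | brown | hiking | hamster | nurse
  3   | white | cooking | parrot | pilot
  4   | orange | gardening | rabbit | writer
  5   | gray | painting | dog | chef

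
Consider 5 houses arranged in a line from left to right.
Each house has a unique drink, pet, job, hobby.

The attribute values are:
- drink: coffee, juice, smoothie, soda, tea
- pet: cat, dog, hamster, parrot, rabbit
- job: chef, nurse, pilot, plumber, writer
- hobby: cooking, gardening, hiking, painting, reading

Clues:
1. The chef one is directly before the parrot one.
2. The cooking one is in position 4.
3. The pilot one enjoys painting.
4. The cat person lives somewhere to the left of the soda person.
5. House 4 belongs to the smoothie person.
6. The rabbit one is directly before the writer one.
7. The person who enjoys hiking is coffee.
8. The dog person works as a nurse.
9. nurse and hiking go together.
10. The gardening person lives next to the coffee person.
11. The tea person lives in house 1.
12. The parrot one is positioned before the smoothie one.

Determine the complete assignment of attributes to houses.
Solution:

House | Drink | Pet | Job | Hobby
---------------------------------
  1   | tea | rabbit | chef | reading
  2   | juice | parrot | writer | gardening
  3   | coffee | dog | nurse | hiking
  4   | smoothie | cat | plumber | cooking
  5   | soda | hamster | pilot | painting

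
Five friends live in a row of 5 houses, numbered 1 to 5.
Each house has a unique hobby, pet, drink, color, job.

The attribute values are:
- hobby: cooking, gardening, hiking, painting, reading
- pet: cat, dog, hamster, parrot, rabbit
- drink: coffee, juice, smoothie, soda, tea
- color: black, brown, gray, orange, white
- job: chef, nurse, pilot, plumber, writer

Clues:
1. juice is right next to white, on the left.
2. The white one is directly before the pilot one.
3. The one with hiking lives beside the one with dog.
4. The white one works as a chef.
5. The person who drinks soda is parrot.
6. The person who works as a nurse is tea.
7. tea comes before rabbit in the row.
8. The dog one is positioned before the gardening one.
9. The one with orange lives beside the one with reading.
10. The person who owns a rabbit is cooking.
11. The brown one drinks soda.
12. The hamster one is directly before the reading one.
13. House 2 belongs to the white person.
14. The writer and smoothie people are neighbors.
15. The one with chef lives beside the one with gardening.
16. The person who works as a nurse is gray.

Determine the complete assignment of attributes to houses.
Solution:

House | Hobby | Pet | Drink | Color | Job
-----------------------------------------
  1   | hiking | hamster | juice | orange | writer
  2   | reading | dog | smoothie | white | chef
  3   | gardening | parrot | soda | brown | pilot
  4   | painting | cat | tea | gray | nurse
  5   | cooking | rabbit | coffee | black | plumber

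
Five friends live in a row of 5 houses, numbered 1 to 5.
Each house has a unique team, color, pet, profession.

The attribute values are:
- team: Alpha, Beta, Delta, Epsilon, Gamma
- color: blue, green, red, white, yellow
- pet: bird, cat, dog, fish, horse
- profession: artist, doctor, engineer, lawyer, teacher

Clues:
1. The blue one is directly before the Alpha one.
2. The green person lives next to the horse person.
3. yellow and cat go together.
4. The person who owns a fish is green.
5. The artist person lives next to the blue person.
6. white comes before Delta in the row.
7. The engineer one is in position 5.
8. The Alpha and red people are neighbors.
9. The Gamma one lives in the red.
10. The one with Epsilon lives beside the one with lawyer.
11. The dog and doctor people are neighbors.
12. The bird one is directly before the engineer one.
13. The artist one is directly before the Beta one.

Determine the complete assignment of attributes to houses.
Solution:

House | Team | Color | Pet | Profession
---------------------------------------
  1   | Epsilon | green | fish | artist
  2   | Beta | blue | horse | lawyer
  3   | Alpha | white | dog | teacher
  4   | Gamma | red | bird | doctor
  5   | Delta | yellow | cat | engineer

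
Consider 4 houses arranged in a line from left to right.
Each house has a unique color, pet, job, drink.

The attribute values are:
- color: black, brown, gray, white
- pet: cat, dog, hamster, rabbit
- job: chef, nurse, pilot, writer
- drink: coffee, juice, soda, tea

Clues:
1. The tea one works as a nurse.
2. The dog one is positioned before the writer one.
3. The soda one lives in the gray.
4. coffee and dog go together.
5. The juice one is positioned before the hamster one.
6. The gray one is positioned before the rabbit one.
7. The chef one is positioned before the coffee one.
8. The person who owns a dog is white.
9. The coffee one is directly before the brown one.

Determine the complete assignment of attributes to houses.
Solution:

House | Color | Pet | Job | Drink
---------------------------------
  1   | gray | cat | chef | soda
  2   | white | dog | pilot | coffee
  3   | brown | rabbit | writer | juice
  4   | black | hamster | nurse | tea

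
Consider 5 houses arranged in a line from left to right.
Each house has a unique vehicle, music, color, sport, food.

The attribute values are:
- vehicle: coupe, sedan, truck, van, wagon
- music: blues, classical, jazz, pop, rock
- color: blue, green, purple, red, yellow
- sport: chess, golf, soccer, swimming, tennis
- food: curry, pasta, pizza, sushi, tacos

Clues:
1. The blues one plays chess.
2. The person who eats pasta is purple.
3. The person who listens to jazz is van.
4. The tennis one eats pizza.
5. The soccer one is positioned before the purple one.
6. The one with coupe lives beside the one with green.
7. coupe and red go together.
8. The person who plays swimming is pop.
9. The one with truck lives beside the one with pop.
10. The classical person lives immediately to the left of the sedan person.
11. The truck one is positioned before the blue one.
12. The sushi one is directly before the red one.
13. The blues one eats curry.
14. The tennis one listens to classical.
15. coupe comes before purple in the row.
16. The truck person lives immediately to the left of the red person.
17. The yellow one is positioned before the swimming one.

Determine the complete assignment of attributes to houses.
Solution:

House | Vehicle | Music | Color | Sport | Food
----------------------------------------------
  1   | truck | rock | yellow | soccer | sushi
  2   | coupe | pop | red | swimming | tacos
  3   | wagon | classical | green | tennis | pizza
  4   | sedan | blues | blue | chess | curry
  5   | van | jazz | purple | golf | pasta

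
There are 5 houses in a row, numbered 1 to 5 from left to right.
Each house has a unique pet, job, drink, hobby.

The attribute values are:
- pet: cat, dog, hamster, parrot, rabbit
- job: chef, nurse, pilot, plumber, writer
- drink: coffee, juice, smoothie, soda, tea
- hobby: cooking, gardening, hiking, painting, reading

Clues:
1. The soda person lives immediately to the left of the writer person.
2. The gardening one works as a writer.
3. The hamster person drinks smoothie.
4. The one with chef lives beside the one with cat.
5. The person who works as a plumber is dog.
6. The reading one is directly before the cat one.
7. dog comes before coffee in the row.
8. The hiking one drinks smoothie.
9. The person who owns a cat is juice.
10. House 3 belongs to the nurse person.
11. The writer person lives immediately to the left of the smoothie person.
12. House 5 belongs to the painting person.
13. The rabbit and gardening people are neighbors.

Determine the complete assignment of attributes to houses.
Solution:

House | Pet | Job | Drink | Hobby
---------------------------------
  1   | rabbit | chef | soda | reading
  2   | cat | writer | juice | gardening
  3   | hamster | nurse | smoothie | hiking
  4   | dog | plumber | tea | cooking
  5   | parrot | pilot | coffee | painting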